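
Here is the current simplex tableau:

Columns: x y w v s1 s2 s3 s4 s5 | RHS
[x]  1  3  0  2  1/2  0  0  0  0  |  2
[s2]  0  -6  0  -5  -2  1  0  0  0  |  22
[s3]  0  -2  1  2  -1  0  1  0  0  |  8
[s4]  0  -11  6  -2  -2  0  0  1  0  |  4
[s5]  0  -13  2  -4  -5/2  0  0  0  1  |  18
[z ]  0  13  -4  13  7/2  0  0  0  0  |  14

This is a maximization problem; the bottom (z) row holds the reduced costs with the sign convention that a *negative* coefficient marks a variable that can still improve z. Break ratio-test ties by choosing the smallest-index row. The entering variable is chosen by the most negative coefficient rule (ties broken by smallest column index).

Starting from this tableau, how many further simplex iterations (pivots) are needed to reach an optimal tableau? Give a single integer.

1

pivot: w in, s4 out → z = 50/3
No improving column remains; optimal.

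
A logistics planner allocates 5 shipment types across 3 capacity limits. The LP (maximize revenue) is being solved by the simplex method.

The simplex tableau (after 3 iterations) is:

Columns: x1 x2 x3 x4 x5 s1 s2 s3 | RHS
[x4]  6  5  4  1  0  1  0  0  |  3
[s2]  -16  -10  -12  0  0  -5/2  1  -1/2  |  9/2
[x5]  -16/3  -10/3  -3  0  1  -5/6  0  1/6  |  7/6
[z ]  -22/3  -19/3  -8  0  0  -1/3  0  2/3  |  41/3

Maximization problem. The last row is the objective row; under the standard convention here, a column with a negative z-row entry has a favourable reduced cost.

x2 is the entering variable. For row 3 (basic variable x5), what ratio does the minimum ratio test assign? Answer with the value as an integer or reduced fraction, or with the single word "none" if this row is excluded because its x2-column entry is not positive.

The x2 entry in row 3 is -10/3 ≤ 0, so this row gives no ratio.

none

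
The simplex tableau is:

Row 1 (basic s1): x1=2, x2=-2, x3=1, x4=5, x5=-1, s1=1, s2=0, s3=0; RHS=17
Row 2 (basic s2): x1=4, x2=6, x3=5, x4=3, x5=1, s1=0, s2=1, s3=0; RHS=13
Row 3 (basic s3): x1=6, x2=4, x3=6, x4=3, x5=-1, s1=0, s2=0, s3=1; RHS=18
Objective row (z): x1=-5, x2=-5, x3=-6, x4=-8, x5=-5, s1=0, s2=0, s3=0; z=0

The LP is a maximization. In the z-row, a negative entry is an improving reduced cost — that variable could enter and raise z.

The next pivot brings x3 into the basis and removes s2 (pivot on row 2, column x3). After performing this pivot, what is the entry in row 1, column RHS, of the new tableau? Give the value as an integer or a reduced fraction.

Pivot element is row 2, column x3: 5.
Normalize row 2: new (row 2, RHS) = 13/5 = 13/5.
row 1 ← row 1 − 1·(new row 2): 17 − 1·(13/5) = 72/5.

72/5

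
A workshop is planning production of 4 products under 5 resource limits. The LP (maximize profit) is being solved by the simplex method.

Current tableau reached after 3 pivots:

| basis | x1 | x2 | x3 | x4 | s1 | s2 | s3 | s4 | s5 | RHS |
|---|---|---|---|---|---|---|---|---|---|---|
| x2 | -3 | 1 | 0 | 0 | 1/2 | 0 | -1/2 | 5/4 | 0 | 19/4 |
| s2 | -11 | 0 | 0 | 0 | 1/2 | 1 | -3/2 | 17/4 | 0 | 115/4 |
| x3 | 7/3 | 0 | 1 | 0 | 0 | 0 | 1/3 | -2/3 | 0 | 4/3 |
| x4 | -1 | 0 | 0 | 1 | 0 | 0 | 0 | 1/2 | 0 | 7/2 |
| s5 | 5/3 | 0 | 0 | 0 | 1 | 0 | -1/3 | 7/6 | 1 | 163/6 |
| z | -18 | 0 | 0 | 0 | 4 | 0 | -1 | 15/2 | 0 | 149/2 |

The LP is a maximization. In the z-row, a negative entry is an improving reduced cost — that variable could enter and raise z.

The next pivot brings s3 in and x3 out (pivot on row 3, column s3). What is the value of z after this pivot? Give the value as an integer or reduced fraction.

Minimum ratio for s3: (4/3)/(1/3) = 4.
z changes by −(z-row coeff of s3)·ratio = −(-1)·4 = 4.
New z = 149/2 + 4 = 157/2.

157/2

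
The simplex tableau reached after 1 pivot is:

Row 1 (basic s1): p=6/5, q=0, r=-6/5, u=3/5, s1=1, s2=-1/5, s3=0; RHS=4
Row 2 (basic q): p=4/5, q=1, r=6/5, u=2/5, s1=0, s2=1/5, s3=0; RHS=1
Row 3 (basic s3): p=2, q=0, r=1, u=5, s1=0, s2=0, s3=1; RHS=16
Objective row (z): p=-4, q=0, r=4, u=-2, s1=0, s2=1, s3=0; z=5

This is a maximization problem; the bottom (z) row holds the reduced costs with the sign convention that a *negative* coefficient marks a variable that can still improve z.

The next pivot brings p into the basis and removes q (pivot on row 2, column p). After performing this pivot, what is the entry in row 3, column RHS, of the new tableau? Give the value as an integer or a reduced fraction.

27/2

Pivot element is row 2, column p: 4/5.
Normalize row 2: new (row 2, RHS) = 1/(4/5) = 5/4.
row 3 ← row 3 − 2·(new row 2): 16 − 2·(5/4) = 27/2.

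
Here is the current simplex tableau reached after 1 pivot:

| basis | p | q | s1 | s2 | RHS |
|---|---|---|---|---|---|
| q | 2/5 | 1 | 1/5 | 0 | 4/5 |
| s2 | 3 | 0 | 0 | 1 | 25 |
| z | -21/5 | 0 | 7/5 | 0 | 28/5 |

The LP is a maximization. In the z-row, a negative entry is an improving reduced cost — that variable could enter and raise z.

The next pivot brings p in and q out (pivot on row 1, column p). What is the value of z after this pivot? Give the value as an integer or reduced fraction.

14

Minimum ratio for p: (4/5)/(2/5) = 2.
z changes by −(z-row coeff of p)·ratio = −(-21/5)·2 = 42/5.
New z = 28/5 + (42/5) = 14.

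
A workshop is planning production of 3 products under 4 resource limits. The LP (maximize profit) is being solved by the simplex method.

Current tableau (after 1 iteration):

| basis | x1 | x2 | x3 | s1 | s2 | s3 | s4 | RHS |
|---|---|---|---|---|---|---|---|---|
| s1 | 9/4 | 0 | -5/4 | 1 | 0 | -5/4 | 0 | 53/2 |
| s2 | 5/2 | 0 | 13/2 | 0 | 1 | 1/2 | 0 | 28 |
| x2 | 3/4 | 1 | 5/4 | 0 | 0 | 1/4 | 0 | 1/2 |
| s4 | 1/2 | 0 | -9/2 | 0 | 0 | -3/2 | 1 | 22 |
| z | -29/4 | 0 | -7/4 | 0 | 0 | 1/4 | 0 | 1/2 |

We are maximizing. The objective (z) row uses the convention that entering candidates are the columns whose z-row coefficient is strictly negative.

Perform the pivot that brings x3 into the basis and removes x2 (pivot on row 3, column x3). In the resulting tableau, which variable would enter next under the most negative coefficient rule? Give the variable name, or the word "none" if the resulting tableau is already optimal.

x1

Pivot element 5/4. New z-row = old z-row − (-7/4)·(row 3/(5/4)).
Updated z-row coefficients: x1: -31/5, x2: 7/5, x3: 0, s1: 0, s2: 0, s3: 3/5, s4: 0.
The most negative is -31/5 in column x1, so x1 would enter next.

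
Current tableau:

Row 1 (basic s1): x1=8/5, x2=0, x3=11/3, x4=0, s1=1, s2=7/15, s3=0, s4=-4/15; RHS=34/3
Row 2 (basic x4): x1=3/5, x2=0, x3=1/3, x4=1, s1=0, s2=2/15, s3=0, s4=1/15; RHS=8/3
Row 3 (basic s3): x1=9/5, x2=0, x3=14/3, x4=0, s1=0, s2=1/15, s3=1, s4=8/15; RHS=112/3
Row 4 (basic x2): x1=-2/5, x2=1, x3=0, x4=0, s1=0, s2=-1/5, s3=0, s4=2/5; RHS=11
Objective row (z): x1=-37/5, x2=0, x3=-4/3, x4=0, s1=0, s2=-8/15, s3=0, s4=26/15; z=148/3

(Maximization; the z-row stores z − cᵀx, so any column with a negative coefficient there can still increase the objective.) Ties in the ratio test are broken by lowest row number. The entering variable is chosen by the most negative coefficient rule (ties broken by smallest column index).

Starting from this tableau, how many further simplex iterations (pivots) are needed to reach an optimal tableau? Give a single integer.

pivot: x1 in, x4 out → z = 740/9
No improving column remains; optimal.

1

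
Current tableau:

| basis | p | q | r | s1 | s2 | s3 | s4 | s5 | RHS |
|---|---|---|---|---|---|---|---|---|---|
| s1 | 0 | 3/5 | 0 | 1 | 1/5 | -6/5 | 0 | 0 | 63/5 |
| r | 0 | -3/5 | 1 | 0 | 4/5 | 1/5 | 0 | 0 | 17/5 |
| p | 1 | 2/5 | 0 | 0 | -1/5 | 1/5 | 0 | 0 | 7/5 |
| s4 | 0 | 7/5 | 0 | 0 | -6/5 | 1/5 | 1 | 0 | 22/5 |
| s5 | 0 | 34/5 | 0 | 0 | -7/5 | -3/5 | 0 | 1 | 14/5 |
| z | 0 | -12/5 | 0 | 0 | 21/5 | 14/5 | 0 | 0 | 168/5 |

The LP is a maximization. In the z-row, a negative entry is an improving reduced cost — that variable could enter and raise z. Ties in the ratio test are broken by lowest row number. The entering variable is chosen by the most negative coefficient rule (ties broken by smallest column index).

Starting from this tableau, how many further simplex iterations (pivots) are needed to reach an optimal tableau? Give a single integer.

1

pivot: q in, s5 out → z = 588/17
No improving column remains; optimal.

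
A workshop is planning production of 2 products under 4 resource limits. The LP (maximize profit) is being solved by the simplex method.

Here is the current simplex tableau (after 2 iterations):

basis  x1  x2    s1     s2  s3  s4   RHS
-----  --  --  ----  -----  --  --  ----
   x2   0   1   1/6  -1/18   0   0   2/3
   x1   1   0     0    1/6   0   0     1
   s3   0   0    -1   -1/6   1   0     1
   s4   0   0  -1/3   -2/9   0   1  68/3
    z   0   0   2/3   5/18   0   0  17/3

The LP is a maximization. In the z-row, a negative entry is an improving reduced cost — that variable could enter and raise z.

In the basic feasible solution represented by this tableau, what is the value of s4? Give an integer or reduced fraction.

68/3

s4 is basic (row 4); its value is the RHS of that row: 68/3.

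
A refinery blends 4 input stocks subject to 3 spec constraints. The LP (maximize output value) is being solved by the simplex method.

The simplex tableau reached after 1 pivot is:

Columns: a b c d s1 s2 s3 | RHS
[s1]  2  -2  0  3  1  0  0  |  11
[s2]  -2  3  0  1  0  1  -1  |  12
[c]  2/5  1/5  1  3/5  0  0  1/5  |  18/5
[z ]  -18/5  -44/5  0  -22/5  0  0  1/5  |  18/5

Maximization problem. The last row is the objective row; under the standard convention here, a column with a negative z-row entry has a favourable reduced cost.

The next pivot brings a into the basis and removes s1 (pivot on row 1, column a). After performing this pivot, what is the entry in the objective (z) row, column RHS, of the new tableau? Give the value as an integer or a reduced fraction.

Pivot element is row 1, column a: 2.
Normalize row 1: new (row 1, RHS) = 11/2 = 11/2.
z-row ← z-row − (-18/5)·(new row 1): 18/5 − (-18/5)·(11/2) = 117/5.

117/5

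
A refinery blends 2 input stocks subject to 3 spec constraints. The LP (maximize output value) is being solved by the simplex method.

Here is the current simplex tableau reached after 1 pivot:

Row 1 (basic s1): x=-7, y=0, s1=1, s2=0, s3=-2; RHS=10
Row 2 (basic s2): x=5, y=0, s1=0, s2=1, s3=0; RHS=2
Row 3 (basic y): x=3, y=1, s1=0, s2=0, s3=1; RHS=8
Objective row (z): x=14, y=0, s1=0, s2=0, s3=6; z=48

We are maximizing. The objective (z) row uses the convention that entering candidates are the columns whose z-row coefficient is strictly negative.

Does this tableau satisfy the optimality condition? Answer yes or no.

yes

No objective-row coefficient is strictly negative, so no entering variable exists; the tableau is optimal.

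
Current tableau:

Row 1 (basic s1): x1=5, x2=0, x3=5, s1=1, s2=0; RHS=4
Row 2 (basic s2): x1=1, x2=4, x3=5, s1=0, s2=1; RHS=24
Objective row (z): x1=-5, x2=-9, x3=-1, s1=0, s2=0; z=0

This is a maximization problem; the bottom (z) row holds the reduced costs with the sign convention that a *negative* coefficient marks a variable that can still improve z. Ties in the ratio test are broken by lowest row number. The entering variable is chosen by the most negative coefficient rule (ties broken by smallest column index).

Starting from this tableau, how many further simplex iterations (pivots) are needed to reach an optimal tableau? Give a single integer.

pivot: x2 in, s2 out → z = 54
pivot: x1 in, s1 out → z = 281/5
No improving column remains; optimal.

2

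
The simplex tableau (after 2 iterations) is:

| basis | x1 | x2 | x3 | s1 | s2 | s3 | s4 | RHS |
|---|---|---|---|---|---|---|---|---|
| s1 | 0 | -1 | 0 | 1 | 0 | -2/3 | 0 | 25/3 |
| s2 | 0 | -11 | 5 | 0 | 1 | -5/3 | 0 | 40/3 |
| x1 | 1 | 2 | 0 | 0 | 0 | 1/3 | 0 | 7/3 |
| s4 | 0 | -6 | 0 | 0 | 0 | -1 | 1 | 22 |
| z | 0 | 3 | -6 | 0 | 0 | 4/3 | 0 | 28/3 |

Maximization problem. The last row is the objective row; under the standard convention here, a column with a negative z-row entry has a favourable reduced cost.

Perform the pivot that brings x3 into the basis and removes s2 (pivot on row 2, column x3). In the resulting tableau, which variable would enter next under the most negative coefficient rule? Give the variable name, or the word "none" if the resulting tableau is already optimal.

Pivot element 5. New z-row = old z-row − (-6)·(row 2/5).
Updated z-row coefficients: x1: 0, x2: -51/5, x3: 0, s1: 0, s2: 6/5, s3: -2/3, s4: 0.
The most negative is -51/5 in column x2, so x2 would enter next.

x2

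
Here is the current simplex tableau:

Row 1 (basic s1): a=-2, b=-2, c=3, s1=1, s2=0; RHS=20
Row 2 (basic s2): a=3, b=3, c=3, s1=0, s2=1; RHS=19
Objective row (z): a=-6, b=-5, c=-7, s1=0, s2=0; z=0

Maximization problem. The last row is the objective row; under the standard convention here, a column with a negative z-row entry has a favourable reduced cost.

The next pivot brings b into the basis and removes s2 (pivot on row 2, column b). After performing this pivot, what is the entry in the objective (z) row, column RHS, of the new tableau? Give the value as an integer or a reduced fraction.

Pivot element is row 2, column b: 3.
Normalize row 2: new (row 2, RHS) = 19/3 = 19/3.
z-row ← z-row − (-5)·(new row 2): 0 − (-5)·(19/3) = 95/3.

95/3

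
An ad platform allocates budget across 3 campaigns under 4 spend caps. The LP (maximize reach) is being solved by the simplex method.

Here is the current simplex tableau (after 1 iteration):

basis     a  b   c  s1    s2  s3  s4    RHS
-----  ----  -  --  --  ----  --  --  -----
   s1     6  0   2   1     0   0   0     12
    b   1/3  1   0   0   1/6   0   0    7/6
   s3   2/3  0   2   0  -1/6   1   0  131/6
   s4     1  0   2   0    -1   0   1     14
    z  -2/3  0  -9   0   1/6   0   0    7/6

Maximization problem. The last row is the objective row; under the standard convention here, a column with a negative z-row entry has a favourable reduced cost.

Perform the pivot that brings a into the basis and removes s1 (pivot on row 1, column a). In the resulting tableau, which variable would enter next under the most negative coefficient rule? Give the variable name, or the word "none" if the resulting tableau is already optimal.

Pivot element 6. New z-row = old z-row − (-2/3)·(row 1/6).
Updated z-row coefficients: a: 0, b: 0, c: -79/9, s1: 1/9, s2: 1/6, s3: 0, s4: 0.
The most negative is -79/9 in column c, so c would enter next.

c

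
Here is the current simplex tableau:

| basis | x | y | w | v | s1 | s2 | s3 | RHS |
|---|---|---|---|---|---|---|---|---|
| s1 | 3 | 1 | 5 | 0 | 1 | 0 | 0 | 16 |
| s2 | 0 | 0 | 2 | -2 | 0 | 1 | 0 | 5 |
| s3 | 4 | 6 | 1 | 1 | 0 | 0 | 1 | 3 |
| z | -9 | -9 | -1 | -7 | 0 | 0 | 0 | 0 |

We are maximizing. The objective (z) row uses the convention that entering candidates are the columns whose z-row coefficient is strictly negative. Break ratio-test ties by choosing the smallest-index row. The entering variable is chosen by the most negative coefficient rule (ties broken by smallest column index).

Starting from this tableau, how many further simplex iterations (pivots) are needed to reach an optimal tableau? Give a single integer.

2

pivot: x in, s3 out → z = 27/4
pivot: v in, x out → z = 21
No improving column remains; optimal.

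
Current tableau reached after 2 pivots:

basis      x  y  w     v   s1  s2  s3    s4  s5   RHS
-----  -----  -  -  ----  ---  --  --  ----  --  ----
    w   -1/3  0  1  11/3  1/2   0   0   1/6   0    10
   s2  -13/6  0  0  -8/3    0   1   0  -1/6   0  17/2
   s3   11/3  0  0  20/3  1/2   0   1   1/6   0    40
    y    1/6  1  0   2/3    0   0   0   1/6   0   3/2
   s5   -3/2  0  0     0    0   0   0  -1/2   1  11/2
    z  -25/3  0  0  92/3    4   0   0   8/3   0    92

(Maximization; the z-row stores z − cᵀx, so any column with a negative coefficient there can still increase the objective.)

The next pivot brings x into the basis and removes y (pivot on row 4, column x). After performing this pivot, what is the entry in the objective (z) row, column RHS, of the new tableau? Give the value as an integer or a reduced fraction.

Pivot element is row 4, column x: 1/6.
Normalize row 4: new (row 4, RHS) = (3/2)/(1/6) = 9.
z-row ← z-row − (-25/3)·(new row 4): 92 − (-25/3)·9 = 167.

167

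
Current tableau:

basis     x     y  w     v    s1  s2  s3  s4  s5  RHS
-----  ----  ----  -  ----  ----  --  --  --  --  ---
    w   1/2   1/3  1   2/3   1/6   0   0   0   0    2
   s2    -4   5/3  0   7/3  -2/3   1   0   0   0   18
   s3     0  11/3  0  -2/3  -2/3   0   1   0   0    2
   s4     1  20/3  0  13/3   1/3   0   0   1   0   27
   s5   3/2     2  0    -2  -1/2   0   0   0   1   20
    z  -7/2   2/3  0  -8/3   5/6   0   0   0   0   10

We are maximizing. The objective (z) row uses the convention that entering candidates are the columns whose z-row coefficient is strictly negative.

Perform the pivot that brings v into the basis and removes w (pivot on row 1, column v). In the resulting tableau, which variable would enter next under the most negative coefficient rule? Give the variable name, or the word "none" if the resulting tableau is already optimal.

Pivot element 2/3. New z-row = old z-row − (-8/3)·(row 1/(2/3)).
Updated z-row coefficients: x: -3/2, y: 2, w: 4, v: 0, s1: 3/2, s2: 0, s3: 0, s4: 0, s5: 0.
The most negative is -3/2 in column x, so x would enter next.

x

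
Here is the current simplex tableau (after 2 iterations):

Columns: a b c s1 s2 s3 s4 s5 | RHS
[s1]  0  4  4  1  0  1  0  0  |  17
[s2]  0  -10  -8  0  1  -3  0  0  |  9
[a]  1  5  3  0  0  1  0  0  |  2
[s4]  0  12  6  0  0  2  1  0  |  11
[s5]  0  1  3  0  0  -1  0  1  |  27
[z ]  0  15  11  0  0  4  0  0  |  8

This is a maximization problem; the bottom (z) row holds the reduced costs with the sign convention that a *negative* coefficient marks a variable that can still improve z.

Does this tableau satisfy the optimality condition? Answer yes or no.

No objective-row coefficient is strictly negative, so no entering variable exists; the tableau is optimal.

yes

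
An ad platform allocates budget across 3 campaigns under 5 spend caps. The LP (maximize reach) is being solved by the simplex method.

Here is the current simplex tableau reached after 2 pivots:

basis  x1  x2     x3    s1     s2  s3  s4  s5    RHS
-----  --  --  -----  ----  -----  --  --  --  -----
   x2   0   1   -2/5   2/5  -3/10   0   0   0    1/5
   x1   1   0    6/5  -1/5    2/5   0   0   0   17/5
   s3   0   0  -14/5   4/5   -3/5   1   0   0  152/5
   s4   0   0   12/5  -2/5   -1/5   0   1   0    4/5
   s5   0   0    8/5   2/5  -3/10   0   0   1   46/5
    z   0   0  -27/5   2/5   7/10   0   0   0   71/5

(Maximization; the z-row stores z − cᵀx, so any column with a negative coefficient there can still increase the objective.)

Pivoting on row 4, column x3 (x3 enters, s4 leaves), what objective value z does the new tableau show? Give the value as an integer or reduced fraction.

Minimum ratio for x3: (4/5)/(12/5) = 1/3.
z changes by −(z-row coeff of x3)·ratio = −(-27/5)·(1/3) = 9/5.
New z = 71/5 + (9/5) = 16.

16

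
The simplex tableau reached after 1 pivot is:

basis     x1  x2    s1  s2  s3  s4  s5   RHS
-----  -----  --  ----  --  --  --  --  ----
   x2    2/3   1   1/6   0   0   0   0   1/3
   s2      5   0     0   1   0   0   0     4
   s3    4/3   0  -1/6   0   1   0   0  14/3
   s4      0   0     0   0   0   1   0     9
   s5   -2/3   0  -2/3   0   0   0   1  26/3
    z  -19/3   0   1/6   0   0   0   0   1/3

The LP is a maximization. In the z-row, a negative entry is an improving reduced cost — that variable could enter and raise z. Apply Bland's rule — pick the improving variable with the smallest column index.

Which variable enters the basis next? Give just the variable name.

Objective-row coefficients: x1: -19/3, x2: 0, s1: 1/6, s2: 0, s3: 0, s4: 0, s5: 0.
Improving columns: x1. Bland's rule picks the smallest column index → x1.

x1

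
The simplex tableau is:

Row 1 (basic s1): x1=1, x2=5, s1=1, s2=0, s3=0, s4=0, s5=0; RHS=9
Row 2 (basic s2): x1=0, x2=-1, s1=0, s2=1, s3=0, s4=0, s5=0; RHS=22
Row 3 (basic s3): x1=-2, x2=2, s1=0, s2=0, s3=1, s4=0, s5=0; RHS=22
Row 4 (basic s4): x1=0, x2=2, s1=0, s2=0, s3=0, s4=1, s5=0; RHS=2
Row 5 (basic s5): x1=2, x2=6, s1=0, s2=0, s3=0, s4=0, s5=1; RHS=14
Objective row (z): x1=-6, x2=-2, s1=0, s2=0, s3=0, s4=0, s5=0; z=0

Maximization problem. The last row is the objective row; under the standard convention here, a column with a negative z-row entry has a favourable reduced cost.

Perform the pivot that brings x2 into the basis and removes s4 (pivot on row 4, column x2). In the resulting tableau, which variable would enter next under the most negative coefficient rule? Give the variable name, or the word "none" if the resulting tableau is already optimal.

Pivot element 2. New z-row = old z-row − (-2)·(row 4/2).
Updated z-row coefficients: x1: -6, x2: 0, s1: 0, s2: 0, s3: 0, s4: 1, s5: 0.
The most negative is -6 in column x1, so x1 would enter next.

x1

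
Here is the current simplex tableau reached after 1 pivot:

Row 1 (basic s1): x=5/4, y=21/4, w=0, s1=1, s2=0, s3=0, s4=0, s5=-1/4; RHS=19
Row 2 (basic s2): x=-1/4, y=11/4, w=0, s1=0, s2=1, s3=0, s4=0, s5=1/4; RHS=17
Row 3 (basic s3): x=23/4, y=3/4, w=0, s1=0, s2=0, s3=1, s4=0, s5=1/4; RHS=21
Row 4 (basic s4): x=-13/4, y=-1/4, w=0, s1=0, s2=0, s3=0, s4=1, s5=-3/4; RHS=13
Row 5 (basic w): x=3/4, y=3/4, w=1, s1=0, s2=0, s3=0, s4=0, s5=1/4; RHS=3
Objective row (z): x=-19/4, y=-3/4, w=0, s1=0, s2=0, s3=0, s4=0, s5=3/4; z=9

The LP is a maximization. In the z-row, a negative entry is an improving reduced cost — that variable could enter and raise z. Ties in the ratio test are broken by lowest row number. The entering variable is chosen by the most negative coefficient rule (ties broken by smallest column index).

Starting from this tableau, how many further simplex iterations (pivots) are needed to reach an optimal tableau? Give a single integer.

pivot: x in, s3 out → z = 606/23
pivot: y in, w out → z = 132/5
No improving column remains; optimal.

2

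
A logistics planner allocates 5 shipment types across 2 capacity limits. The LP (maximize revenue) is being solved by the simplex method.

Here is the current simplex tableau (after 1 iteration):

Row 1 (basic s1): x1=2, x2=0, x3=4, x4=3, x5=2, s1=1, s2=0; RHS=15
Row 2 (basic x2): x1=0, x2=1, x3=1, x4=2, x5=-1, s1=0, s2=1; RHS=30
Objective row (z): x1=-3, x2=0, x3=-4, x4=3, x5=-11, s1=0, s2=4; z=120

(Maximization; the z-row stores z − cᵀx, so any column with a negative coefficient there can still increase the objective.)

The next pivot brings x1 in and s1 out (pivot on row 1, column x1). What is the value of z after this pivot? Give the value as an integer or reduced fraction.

Minimum ratio for x1: 15/2 = 15/2.
z changes by −(z-row coeff of x1)·ratio = −(-3)·(15/2) = 45/2.
New z = 120 + (45/2) = 285/2.

285/2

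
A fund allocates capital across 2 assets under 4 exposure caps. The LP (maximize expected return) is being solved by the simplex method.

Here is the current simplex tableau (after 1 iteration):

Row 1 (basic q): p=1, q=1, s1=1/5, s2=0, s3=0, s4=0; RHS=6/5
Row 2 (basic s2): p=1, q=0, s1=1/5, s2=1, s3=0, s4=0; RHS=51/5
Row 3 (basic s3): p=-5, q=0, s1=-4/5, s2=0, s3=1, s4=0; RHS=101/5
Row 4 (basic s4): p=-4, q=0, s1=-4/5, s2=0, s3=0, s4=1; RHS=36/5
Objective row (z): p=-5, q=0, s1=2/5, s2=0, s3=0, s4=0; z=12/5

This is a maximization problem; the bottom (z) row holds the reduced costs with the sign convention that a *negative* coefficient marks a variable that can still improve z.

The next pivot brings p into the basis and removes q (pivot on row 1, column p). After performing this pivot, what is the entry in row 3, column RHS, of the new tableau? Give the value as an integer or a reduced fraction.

Pivot element is row 1, column p: 1.
Normalize row 1: new (row 1, RHS) = (6/5)/1 = 6/5.
row 3 ← row 3 − (-5)·(new row 1): 101/5 − (-5)·(6/5) = 131/5.

131/5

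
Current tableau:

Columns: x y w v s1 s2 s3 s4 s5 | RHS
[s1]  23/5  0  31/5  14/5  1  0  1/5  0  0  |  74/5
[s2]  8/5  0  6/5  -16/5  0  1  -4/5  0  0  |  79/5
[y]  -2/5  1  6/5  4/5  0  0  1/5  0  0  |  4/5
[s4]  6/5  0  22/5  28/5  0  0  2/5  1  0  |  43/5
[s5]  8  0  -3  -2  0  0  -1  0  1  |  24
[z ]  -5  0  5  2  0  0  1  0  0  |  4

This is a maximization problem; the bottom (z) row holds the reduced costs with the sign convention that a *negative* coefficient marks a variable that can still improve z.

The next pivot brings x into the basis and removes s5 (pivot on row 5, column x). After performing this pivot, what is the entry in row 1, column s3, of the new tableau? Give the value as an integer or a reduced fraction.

Pivot element is row 5, column x: 8.
Normalize row 5: new (row 5, s3) = (-1)/8 = -1/8.
row 1 ← row 1 − (23/5)·(new row 5): 1/5 − (23/5)·(-1/8) = 31/40.

31/40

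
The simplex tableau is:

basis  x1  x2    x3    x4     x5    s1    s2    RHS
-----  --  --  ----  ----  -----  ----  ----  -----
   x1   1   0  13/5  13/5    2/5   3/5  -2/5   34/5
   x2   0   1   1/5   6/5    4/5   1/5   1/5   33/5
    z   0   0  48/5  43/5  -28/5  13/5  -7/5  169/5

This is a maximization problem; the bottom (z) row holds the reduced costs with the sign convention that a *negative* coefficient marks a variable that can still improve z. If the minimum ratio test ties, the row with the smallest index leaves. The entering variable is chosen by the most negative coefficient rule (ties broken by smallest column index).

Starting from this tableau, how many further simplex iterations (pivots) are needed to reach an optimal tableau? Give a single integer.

1

pivot: x5 in, x2 out → z = 80
No improving column remains; optimal.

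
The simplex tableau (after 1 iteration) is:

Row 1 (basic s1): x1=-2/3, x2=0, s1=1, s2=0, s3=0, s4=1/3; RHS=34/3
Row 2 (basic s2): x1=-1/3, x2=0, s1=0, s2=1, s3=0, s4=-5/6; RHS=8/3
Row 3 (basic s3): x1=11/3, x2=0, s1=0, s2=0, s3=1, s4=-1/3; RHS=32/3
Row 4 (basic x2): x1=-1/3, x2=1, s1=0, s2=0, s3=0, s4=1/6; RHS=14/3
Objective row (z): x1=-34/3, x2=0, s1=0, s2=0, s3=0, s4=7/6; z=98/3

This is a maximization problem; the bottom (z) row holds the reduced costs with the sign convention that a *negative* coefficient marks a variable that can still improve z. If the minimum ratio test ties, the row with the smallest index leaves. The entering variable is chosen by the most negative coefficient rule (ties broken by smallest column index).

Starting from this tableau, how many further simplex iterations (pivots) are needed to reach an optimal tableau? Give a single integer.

pivot: x1 in, s3 out → z = 722/11
No improving column remains; optimal.

1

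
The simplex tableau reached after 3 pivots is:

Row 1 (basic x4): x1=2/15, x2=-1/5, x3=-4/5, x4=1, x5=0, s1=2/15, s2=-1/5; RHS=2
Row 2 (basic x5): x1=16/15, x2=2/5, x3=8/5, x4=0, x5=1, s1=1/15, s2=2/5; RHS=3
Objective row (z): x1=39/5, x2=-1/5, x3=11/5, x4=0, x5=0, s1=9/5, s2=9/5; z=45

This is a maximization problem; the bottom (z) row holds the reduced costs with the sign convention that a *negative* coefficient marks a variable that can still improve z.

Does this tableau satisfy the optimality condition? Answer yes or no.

Column x2 has objective-row coefficient -1/5, which is negative; an improving pivot exists, so not yet optimal.

no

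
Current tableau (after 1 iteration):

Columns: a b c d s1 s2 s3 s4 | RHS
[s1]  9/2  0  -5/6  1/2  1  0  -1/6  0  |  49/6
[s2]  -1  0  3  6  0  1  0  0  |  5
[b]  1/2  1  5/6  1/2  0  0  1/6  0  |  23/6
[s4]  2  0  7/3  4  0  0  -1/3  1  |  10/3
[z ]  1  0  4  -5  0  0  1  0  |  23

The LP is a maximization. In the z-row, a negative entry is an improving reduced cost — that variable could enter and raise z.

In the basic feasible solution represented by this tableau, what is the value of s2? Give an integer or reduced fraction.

5

s2 is basic (row 2); its value is the RHS of that row: 5.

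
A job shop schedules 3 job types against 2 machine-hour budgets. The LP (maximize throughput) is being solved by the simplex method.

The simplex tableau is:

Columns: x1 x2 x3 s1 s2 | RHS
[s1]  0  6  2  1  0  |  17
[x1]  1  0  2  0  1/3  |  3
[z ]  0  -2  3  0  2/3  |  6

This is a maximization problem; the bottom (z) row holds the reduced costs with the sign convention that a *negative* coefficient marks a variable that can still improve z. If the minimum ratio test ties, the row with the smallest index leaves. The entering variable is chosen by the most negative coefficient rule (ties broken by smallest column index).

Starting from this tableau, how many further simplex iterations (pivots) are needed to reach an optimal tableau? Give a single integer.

pivot: x2 in, s1 out → z = 35/3
No improving column remains; optimal.

1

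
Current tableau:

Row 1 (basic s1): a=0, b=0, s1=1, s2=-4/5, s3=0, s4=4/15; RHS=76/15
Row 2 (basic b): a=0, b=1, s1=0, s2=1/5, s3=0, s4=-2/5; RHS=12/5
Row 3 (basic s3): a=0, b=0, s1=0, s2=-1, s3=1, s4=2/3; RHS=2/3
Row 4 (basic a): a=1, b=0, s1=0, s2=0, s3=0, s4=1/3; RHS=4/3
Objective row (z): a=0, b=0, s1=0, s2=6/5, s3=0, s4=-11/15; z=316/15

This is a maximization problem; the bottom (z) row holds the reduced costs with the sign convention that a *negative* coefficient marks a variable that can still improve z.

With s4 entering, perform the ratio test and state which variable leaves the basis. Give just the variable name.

Ratios: row 1 (s1): (76/15)/(4/15) = 19; row 2 (b): entry -2/5 ≤ 0, skip; row 3 (s3): (2/3)/(2/3) = 1; row 4 (a): (4/3)/(1/3) = 4.
Minimum ratio 1 is in the s3 row, so s3 leaves.

s3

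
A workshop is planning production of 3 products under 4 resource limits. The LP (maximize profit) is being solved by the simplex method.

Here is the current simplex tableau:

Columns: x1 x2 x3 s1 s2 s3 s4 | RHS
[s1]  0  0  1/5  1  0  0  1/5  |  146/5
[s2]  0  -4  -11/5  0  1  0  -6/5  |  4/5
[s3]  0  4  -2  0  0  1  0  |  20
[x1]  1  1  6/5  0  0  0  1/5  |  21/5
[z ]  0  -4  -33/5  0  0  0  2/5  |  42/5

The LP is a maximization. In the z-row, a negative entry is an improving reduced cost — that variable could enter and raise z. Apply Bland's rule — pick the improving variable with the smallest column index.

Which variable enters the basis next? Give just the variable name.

Objective-row coefficients: x1: 0, x2: -4, x3: -33/5, s1: 0, s2: 0, s3: 0, s4: 2/5.
Improving columns: x2, x3. Bland's rule picks the smallest column index → x2.

x2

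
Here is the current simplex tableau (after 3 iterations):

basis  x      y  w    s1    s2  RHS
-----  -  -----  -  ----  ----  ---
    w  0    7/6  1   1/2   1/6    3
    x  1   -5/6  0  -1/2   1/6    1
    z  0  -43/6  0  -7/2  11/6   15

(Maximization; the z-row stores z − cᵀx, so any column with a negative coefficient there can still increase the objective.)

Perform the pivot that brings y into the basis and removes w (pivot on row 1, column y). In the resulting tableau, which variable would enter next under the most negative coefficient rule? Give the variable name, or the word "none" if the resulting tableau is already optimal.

s1

Pivot element 7/6. New z-row = old z-row − (-43/6)·(row 1/(7/6)).
Updated z-row coefficients: x: 0, y: 0, w: 43/7, s1: -3/7, s2: 20/7.
The most negative is -3/7 in column s1, so s1 would enter next.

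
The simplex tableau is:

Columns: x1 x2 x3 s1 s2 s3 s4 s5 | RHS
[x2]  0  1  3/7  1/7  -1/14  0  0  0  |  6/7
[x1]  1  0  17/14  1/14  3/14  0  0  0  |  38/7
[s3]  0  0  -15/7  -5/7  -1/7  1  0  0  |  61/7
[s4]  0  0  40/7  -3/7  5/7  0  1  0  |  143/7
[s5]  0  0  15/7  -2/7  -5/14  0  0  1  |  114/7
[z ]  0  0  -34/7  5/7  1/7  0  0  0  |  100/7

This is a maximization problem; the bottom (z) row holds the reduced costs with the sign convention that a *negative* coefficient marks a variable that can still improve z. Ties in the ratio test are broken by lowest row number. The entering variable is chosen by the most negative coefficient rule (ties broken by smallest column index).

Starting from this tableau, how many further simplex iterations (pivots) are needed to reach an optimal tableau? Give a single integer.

2

pivot: x3 in, x2 out → z = 24
pivot: s2 in, s4 out → z = 138/5
No improving column remains; optimal.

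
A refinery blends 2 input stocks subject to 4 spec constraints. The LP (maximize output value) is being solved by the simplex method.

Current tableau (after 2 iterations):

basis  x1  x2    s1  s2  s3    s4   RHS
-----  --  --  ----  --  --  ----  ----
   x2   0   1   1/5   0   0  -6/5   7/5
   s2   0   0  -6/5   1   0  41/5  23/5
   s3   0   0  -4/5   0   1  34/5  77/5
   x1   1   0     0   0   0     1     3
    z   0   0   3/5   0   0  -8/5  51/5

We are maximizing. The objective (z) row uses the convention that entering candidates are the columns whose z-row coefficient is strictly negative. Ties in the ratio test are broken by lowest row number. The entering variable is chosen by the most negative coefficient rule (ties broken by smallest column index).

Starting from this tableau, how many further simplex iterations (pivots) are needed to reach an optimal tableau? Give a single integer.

1

pivot: s4 in, s2 out → z = 455/41
No improving column remains; optimal.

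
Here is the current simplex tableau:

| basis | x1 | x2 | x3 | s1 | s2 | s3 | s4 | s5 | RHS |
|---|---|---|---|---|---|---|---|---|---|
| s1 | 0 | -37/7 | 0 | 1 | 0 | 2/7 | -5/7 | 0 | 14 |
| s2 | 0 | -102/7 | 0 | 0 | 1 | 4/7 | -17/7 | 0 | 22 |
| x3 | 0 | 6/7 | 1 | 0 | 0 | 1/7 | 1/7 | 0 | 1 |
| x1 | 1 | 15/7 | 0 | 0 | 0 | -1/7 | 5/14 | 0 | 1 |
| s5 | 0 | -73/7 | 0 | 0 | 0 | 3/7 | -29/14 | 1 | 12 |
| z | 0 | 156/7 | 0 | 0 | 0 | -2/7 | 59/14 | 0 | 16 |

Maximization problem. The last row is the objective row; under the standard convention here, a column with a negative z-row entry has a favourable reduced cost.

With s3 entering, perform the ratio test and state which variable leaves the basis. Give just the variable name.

Ratios: row 1 (s1): 14/(2/7) = 49; row 2 (s2): 22/(4/7) = 77/2; row 3 (x3): 1/(1/7) = 7; row 4 (x1): entry -1/7 ≤ 0, skip; row 5 (s5): 12/(3/7) = 28.
Minimum ratio 7 is in the x3 row, so x3 leaves.

x3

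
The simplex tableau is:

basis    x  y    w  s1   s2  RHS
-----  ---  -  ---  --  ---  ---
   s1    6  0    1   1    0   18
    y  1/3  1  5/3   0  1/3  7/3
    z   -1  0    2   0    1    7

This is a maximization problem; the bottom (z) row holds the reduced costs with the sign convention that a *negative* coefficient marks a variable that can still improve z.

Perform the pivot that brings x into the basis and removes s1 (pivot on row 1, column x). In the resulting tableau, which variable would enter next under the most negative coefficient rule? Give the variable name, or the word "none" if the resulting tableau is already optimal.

Pivot element 6. New z-row = old z-row − (-1)·(row 1/6).
Updated z-row coefficients: x: 0, y: 0, w: 13/6, s1: 1/6, s2: 1.
No coefficient is strictly negative; the tableau after this pivot is optimal.

none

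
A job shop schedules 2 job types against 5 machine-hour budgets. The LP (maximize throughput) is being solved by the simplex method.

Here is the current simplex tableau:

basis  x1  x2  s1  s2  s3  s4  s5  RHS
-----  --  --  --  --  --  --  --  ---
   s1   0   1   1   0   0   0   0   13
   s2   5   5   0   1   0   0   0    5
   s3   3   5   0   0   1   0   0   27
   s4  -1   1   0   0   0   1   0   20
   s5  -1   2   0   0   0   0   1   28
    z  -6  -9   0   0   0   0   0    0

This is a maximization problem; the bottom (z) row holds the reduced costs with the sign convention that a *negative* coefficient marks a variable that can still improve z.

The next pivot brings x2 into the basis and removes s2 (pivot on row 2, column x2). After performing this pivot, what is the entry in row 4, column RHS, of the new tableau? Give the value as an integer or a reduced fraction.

Pivot element is row 2, column x2: 5.
Normalize row 2: new (row 2, RHS) = 5/5 = 1.
row 4 ← row 4 − 1·(new row 2): 20 − 1·1 = 19.

19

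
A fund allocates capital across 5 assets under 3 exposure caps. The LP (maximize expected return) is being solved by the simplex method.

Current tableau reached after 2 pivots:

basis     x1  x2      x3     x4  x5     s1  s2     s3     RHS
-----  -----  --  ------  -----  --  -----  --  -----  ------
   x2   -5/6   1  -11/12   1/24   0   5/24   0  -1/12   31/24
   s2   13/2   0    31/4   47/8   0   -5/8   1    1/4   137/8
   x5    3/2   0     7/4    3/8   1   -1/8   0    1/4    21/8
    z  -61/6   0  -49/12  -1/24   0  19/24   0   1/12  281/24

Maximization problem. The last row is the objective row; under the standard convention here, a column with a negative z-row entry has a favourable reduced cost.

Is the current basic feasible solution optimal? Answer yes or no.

no

Column x1 has objective-row coefficient -61/6, which is negative; an improving pivot exists, so not yet optimal.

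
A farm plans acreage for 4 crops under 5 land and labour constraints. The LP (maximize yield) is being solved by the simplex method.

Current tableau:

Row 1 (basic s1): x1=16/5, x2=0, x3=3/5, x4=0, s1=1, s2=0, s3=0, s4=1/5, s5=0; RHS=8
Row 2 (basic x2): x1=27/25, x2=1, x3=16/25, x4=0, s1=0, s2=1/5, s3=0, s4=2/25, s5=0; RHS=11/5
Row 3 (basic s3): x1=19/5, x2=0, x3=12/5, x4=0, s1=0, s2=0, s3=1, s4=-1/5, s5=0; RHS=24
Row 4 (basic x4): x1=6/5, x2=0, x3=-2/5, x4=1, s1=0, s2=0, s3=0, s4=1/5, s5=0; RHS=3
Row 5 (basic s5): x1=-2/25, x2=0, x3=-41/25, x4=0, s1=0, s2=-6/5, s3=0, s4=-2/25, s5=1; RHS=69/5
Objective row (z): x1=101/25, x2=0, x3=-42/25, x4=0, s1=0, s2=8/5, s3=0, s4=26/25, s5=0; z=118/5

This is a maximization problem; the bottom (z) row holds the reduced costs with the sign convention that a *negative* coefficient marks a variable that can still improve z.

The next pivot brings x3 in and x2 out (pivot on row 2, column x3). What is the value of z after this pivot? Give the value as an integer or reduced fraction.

Minimum ratio for x3: (11/5)/(16/25) = 55/16.
z changes by −(z-row coeff of x3)·ratio = −(-42/25)·(55/16) = 231/40.
New z = 118/5 + (231/40) = 235/8.

235/8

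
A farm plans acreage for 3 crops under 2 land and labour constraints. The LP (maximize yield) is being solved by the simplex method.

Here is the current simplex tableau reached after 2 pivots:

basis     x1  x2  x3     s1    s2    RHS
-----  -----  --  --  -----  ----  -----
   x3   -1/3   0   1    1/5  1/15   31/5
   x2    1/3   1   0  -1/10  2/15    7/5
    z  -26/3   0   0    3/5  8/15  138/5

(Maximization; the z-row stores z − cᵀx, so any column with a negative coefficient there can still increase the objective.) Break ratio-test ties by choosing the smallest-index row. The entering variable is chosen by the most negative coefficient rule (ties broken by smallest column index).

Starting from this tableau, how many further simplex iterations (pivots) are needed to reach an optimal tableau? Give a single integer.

pivot: x1 in, x2 out → z = 64
pivot: s1 in, x3 out → z = 216
No improving column remains; optimal.

2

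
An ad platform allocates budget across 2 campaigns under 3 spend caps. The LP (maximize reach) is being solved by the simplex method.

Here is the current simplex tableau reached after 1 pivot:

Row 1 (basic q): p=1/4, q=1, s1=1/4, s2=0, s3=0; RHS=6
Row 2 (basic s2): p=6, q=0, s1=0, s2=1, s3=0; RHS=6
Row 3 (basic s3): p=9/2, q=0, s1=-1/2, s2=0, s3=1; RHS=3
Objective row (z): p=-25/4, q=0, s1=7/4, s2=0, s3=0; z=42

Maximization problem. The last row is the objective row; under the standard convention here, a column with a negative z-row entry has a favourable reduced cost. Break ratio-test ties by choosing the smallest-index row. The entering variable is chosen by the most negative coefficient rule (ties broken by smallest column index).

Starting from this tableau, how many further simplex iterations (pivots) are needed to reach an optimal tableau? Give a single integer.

pivot: p in, s3 out → z = 277/6
No improving column remains; optimal.

1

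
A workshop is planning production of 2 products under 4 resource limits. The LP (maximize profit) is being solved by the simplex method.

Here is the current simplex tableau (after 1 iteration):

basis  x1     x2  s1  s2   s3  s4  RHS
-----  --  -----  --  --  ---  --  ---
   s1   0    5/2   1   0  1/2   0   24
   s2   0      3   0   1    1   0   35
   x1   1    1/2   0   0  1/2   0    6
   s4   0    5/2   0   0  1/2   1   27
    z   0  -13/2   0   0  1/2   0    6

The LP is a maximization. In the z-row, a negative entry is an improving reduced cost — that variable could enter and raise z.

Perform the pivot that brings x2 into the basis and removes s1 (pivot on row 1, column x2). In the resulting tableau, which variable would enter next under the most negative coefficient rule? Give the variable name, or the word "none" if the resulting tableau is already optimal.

Pivot element 5/2. New z-row = old z-row − (-13/2)·(row 1/(5/2)).
Updated z-row coefficients: x1: 0, x2: 0, s1: 13/5, s2: 0, s3: 9/5, s4: 0.
No coefficient is strictly negative; the tableau after this pivot is optimal.

none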